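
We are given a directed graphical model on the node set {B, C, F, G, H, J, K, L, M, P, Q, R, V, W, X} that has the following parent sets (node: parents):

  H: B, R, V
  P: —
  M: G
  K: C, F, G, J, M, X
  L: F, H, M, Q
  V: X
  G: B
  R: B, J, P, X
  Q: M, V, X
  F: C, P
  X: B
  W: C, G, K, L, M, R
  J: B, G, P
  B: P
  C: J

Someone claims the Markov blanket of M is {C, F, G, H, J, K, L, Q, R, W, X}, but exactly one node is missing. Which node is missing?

Pa(M) = {G}.
Children of M: K, L, Q, W.
Other parents of M's children:
  Q: V, X
  K: C, F, G, J, X
  L: F, H, Q
  W: C, G, K, L, R
MB(M) = {C, F, G, H, J, K, L, Q, R, V, W, X}.
Comparing with the claimed set, V is missing.

V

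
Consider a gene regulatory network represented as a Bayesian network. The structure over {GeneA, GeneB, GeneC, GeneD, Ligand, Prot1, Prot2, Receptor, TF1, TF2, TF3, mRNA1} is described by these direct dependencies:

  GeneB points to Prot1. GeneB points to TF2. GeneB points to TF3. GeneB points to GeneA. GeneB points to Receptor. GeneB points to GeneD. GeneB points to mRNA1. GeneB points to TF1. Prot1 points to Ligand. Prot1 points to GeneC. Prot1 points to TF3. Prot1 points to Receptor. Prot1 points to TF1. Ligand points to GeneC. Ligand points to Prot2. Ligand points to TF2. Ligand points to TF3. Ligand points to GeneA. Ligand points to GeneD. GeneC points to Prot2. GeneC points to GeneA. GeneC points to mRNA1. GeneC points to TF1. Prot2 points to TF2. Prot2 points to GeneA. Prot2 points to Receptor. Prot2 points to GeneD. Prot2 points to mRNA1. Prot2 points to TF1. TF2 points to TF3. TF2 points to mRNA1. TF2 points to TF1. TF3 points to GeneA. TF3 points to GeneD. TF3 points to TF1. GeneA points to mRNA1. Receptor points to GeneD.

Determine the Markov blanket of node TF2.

{GeneA, GeneB, GeneC, Ligand, Prot1, Prot2, TF1, TF3, mRNA1}

TF2 has parents GeneB, Ligand, Prot2.
Children of TF2: TF1, TF3, mRNA1.
Co-parents of TF2 (other parents of its children):
  TF3's other parents are GeneB, Ligand, Prot1.
  mRNA1's other parents are GeneA, GeneB, GeneC, Prot2.
  parents(TF1) \ {TF2} = {GeneB, GeneC, Prot1, Prot2, TF3}.
Taking the union gives {GeneA, GeneB, GeneC, Ligand, Prot1, Prot2, TF1, TF3, mRNA1}.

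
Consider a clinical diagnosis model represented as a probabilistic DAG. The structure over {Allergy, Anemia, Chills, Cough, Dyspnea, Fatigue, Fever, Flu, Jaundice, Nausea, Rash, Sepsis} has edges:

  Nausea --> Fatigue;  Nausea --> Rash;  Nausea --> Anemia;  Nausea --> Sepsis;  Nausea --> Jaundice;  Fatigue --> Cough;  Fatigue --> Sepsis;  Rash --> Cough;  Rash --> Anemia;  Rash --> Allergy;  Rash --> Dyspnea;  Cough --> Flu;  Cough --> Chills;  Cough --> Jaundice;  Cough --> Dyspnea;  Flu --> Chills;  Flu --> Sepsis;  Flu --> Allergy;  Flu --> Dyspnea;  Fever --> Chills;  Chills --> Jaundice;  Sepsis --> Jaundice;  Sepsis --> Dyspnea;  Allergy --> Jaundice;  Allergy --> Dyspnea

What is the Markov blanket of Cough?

{Allergy, Chills, Dyspnea, Fatigue, Fever, Flu, Jaundice, Nausea, Rash, Sepsis}

Parents of Cough: Fatigue, Rash.
Children of Cough: Chills, Dyspnea, Flu, Jaundice.
Other parents of Cough's children:
  Flu: —
  Chills: Fever, Flu
  Jaundice: Allergy, Chills, Nausea, Sepsis
  Dyspnea: Allergy, Flu, Rash, Sepsis
MB(Cough) = {Allergy, Chills, Dyspnea, Fatigue, Fever, Flu, Jaundice, Nausea, Rash, Sepsis}.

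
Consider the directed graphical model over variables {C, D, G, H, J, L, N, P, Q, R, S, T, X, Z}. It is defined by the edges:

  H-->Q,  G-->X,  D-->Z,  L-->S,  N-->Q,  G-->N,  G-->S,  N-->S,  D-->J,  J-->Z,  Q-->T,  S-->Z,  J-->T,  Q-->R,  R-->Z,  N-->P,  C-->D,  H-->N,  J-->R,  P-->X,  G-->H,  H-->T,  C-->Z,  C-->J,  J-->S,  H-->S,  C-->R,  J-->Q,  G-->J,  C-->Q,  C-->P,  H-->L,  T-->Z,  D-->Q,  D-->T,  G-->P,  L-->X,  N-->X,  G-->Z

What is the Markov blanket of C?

{D, G, H, J, N, P, Q, R, S, T, Z}

Recall MB(v) = parents ∪ children ∪ spouses, where spouses are the other parents of v's children.
C has no parents.
C has children D, J, P, Q, R, Z.
Co-parents of C (other parents of its children):
  D has no other parent.
  J's other parents are D, G.
  P also has parents G, N.
  Q's other parents are D, H, J, N.
  R also has parents J, Q.
  Z's other parents are D, G, J, R, S, T.
Taking the union gives {D, G, H, J, N, P, Q, R, S, T, Z}.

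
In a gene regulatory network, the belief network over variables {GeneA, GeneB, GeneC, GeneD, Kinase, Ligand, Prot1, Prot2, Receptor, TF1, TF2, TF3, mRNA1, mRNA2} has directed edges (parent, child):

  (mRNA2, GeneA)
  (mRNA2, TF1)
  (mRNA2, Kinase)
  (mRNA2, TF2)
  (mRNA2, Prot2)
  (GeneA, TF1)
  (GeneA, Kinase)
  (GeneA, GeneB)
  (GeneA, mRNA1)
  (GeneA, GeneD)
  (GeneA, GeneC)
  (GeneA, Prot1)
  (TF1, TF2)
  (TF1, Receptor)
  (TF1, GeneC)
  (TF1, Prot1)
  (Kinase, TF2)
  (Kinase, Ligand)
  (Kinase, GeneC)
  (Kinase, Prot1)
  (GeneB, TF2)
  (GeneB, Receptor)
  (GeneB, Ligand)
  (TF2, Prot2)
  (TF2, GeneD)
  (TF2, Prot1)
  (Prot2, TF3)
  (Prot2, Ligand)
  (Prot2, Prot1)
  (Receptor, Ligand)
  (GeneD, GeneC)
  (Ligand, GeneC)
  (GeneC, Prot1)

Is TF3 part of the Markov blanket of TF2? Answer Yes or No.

Pa(TF2) = {GeneB, Kinase, TF1, mRNA2}.
TF2's children: GeneD, Prot1, Prot2.
Co-parents of TF2 (other parents of its children):
  Prot2's other parent is mRNA2.
  parents(GeneD) \ {TF2} = {GeneA}.
  parents(Prot1) \ {TF2} = {GeneA, GeneC, Kinase, Prot2, TF1}.
MB(TF2) = {GeneA, GeneB, GeneC, GeneD, Kinase, Prot1, Prot2, TF1, mRNA2}; TF3 is not in this set.

No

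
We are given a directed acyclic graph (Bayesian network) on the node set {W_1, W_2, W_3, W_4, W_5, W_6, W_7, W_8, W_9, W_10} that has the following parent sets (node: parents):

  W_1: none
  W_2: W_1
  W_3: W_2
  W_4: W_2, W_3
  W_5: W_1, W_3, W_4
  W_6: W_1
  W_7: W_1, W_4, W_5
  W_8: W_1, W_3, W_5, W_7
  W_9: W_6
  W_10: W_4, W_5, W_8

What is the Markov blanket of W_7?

{W_1, W_3, W_4, W_5, W_8}

W_7's parents: W_1, W_4, W_5.
W_7 has child W_8.
Co-parents of W_7 (other parents of its children):
  W_8: W_1, W_3, W_5
Union: {W_1, W_4, W_5} ∪ {W_8} ∪ {W_1, W_3, W_5} = {W_1, W_3, W_4, W_5, W_8}.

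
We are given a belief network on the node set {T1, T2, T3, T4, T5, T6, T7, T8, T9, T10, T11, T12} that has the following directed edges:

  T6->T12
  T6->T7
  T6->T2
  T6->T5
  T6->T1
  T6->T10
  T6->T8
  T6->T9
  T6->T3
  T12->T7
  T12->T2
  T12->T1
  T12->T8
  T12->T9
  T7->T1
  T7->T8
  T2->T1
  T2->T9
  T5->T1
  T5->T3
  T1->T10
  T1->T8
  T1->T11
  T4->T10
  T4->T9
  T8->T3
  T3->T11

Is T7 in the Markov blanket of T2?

T7 is a co-parent of T2: both are parents of T1.
So T7 ∈ MB(T2).

Yes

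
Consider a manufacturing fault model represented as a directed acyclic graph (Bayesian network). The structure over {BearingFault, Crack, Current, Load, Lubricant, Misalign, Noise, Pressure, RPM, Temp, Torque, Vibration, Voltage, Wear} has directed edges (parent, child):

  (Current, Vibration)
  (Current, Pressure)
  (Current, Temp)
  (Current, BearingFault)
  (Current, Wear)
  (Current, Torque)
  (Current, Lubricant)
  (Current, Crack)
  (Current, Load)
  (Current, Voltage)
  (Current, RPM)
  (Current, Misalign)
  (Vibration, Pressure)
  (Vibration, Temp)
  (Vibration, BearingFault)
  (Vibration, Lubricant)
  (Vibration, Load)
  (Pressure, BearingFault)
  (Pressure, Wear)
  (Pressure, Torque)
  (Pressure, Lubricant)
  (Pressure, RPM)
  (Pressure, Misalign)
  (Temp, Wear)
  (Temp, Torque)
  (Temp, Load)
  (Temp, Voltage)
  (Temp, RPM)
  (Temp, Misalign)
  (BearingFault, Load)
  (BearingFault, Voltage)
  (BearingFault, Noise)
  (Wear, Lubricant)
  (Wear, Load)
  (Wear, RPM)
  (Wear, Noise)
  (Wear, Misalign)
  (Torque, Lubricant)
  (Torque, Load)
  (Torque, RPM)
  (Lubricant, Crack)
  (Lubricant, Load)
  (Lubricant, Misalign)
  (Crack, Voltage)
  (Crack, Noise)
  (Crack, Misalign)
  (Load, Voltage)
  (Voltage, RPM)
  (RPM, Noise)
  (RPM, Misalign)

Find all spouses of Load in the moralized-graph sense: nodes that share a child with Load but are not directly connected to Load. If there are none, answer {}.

Children of Load: Voltage.
  Voltage: BearingFault, Crack, Current, Temp
Excluding nodes already adjacent to Load (BearingFault, Current, Lubricant, Temp, Torque, Vibration, Voltage, Wear), the co-parent-only contribution is {Crack}.

{Crack}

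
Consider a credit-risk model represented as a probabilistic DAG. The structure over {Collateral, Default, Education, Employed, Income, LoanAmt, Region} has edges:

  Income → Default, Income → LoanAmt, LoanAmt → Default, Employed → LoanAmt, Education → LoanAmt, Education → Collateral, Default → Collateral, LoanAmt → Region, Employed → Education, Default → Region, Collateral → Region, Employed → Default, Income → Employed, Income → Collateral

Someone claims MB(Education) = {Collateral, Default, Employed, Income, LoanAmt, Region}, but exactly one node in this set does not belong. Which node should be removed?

Education has children Collateral, LoanAmt.
Education's parents: Employed.
Other parents of Education's children:
  LoanAmt's other parents are Employed, Income.
  parents(Collateral) \ {Education} = {Default, Income}.
MB(Education) = {Collateral, Default, Employed, Income, LoanAmt}.
Region is neither a parent, child, nor co-parent of Education, so it does not belong.

Region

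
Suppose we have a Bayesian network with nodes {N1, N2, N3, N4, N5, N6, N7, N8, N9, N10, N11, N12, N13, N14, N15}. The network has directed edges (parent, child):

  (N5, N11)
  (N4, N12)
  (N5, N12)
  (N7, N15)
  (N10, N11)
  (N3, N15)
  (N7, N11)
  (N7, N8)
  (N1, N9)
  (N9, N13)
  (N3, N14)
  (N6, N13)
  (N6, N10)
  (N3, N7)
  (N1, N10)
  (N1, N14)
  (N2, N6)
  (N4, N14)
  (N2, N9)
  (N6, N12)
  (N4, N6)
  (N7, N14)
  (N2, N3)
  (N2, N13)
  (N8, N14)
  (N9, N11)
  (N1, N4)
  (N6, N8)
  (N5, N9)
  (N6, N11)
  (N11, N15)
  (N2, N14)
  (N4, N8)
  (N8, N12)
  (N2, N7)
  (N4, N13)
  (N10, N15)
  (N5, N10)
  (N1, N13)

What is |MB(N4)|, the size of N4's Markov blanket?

11

Parents of N4: N1.
N4's children: N6, N8, N12, N13, N14.
For each child, the remaining parents (spouses of N4):
  N6: N2
  N8: N6, N7
  N12: N5, N6, N8
  N13: N1, N2, N6, N9
  N14: N1, N2, N3, N7, N8
MB(N4) = {N1, N2, N3, N5, N6, N7, N8, N9, N12, N13, N14}, which has 11 nodes.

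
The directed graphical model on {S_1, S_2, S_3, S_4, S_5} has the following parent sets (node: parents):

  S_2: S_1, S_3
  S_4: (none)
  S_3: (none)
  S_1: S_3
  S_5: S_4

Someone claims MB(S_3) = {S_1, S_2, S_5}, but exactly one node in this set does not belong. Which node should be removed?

The Markov blanket of a node is its parents, its children, and the other parents of its children.
Pa(S_3) = {}.
Children of S_3: S_1, S_2.
Parents of each child, excluding S_3:
  S_1: no additional parents.
  S_2 also has parent S_1.
MB(S_3) = {S_1, S_2}.
S_5 is neither a parent, child, nor co-parent of S_3, so it does not belong.

S_5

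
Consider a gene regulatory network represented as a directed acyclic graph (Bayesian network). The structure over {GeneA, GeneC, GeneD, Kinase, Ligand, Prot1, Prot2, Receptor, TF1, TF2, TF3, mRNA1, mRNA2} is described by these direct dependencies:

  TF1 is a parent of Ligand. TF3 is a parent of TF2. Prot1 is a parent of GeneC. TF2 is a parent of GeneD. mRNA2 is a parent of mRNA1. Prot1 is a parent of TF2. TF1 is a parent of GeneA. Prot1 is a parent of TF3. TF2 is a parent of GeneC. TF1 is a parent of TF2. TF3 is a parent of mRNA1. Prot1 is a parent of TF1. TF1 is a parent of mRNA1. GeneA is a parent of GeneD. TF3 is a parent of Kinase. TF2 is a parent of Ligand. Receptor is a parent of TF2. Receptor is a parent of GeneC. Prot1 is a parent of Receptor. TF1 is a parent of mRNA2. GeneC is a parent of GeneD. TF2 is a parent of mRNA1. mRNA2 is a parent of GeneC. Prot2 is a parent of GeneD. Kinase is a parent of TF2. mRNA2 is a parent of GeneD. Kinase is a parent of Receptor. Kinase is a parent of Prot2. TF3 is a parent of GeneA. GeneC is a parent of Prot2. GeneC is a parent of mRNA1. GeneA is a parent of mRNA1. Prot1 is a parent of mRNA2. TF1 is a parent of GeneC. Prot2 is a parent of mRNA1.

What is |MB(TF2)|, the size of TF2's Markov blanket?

By definition, MB(TF2) is built from TF2's parents, TF2's children, and the co-parents of TF2.
TF2's children: GeneC, GeneD, Ligand, mRNA1.
Parents of TF2: Kinase, Prot1, Receptor, TF1, TF3.
Co-parents of TF2 (other parents of its children):
  GeneC's other parents are Prot1, Receptor, TF1, mRNA2.
  parents(Ligand) \ {TF2} = {TF1}.
  parents(mRNA1) \ {TF2} = {GeneA, GeneC, Prot2, TF1, TF3, mRNA2}.
  GeneD's other parents are GeneA, GeneC, Prot2, mRNA2.
MB(TF2) = {GeneA, GeneC, GeneD, Kinase, Ligand, Prot1, Prot2, Receptor, TF1, TF3, mRNA1, mRNA2}, which has 12 nodes.

12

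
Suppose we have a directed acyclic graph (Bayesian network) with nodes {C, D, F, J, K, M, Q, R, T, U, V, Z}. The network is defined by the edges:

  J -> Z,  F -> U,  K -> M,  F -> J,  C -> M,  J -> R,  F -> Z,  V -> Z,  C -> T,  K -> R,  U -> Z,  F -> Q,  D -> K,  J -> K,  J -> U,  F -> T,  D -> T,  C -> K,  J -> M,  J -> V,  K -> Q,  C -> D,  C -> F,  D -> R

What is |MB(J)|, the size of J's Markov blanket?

9

Pa(J) = {F}.
J's children: K, M, R, U, V, Z.
Co-parents of J (other parents of its children):
  K: C, D
  M: C, K
  R: D, K
  U: F
  V: —
  Z: F, U, V
MB(J) = {C, D, F, K, M, R, U, V, Z}, which has 9 nodes.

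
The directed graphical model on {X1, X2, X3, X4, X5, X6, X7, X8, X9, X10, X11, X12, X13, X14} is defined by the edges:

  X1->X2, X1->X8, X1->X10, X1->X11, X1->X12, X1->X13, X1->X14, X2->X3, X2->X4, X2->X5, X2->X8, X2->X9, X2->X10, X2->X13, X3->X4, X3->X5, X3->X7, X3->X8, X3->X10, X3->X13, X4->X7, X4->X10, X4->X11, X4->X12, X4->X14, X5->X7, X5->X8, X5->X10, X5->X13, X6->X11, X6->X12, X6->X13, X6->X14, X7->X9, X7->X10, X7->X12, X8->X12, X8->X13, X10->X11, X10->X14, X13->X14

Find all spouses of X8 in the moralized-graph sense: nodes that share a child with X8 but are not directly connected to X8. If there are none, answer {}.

Children of X8: X12, X13.
  X12: X1, X4, X6, X7
  X13: X1, X2, X3, X5, X6
Excluding nodes already adjacent to X8 (X1, X2, X3, X5, X12, X13), the co-parent-only contribution is {X4, X6, X7}.

{X4, X6, X7}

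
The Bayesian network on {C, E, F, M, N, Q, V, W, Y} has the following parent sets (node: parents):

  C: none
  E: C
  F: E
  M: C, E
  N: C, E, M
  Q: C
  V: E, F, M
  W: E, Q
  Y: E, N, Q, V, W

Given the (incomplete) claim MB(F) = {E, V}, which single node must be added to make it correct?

Pa(F) = {E}.
Children of F: V.
Co-parents of F (other parents of its children):
  parents(V) \ {F} = {E, M}.
MB(F) = {E, M, V}.
Comparing with the claimed set, M is missing.

M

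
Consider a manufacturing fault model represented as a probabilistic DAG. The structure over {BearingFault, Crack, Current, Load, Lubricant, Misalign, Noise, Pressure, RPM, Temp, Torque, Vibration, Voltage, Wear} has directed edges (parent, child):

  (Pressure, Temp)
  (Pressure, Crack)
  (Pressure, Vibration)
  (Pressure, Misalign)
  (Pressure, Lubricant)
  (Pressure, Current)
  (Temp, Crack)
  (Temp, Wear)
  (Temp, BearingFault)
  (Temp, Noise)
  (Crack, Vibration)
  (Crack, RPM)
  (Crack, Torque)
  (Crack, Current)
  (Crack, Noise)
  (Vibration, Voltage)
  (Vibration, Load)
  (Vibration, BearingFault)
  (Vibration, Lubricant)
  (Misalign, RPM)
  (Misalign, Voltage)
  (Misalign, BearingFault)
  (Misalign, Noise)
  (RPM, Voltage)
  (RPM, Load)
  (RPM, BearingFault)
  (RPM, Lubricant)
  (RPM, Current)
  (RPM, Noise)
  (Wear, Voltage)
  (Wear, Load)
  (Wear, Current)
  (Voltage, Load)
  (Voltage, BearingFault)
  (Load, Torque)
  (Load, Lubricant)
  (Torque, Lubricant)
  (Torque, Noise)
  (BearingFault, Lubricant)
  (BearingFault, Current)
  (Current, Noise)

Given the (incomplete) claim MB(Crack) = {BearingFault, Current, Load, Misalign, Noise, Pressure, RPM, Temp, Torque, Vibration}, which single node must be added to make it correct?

Crack has parents Pressure, Temp.
Crack has children Current, Noise, RPM, Torque, Vibration.
Parents of each child, excluding Crack:
  Vibration also has parent Pressure.
  parents(RPM) \ {Crack} = {Misalign}.
  Torque also has parent Load.
  Current also has parents BearingFault, Pressure, RPM, Wear.
  Noise's other parents are Current, Misalign, RPM, Temp, Torque.
MB(Crack) = {BearingFault, Current, Load, Misalign, Noise, Pressure, RPM, Temp, Torque, Vibration, Wear}.
Comparing with the claimed set, Wear is missing.

Wear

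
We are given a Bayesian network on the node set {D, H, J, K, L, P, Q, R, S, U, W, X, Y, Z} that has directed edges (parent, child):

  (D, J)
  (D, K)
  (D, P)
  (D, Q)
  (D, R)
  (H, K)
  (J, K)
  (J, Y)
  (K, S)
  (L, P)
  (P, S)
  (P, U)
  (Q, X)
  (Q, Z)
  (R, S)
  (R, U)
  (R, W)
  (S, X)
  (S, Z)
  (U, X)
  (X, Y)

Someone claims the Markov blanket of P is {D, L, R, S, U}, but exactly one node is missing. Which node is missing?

K

Recall MB(v) = parents ∪ children ∪ spouses, where spouses are the other parents of v's children.
P has children S, U.
Parents of P: D, L.
Co-parents of P (other parents of its children):
  parents(S) \ {P} = {K, R}.
  U also has parent R.
MB(P) = {D, K, L, R, S, U}.
Comparing with the claimed set, K is missing.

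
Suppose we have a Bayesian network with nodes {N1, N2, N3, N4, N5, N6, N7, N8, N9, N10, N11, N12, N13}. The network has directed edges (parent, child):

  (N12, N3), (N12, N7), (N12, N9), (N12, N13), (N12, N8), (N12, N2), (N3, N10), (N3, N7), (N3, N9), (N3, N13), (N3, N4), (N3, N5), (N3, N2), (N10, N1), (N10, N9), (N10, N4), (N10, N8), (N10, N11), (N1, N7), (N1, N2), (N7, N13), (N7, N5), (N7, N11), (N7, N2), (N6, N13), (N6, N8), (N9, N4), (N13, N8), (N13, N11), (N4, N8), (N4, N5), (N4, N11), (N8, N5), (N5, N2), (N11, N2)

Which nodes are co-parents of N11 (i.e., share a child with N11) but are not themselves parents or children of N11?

{N1, N3, N5, N12}

Children of N11: N2.
  parents(N2) \ {N11} = {N1, N3, N5, N7, N12}.
Excluding nodes already adjacent to N11 (N2, N4, N7, N10, N13), the co-parent-only contribution is {N1, N3, N5, N12}.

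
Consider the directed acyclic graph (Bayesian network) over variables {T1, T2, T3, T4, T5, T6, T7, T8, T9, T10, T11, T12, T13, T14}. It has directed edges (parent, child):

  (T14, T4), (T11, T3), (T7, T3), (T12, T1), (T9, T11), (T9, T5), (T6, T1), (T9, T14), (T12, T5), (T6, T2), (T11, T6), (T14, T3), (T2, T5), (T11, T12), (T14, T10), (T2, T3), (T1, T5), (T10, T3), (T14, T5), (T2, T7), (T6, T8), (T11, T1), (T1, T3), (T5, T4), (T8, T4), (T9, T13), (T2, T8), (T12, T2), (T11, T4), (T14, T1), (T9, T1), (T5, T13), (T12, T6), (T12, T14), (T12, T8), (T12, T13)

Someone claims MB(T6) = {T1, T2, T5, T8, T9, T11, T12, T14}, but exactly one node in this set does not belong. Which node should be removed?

T5

Recall MB(v) = parents ∪ children ∪ spouses, where spouses are the other parents of v's children.
Ch(T6) = {T1, T2, T8}.
Parents of T6: T11, T12.
Co-parents of T6 (other parents of its children):
  T2: T12
  T8: T2, T12
  T1: T9, T11, T12, T14
MB(T6) = {T1, T2, T8, T9, T11, T12, T14}.
T5 is neither a parent, child, nor co-parent of T6, so it does not belong.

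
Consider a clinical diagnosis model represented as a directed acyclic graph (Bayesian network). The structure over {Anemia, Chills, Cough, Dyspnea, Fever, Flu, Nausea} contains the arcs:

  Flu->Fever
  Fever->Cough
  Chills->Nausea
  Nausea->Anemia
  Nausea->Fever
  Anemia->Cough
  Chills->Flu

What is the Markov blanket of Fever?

A node's Markov blanket = Pa ∪ Ch ∪ (parents of Ch other than the node itself).
Fever's parents: Flu, Nausea.
Fever has child Cough.
Parents of each child, excluding Fever:
  Cough: Anemia
Union: {Flu, Nausea} ∪ {Cough} ∪ {Anemia} = {Anemia, Cough, Flu, Nausea}.

{Anemia, Cough, Flu, Nausea}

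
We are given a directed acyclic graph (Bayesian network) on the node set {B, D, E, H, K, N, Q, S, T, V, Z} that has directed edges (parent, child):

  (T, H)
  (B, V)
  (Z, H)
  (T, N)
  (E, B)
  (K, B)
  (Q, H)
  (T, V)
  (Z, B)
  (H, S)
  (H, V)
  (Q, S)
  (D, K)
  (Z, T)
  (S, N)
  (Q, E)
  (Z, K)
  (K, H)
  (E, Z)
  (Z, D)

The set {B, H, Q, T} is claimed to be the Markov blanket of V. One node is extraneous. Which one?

Q

Parents of V: B, H, T.
V has no children.
With no children, V has no spouses; the co-parent set is empty.
MB(V) = {B, H, T}.
Q is neither a parent, child, nor co-parent of V, so it does not belong.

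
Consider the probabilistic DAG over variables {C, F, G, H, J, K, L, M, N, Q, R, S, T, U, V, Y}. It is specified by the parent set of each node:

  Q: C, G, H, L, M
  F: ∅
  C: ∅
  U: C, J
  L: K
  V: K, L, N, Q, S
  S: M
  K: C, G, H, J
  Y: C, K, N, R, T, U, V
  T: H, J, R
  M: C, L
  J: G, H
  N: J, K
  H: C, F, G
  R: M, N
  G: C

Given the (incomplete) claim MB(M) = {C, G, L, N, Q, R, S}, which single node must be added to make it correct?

M has parents C, L.
Ch(M) = {Q, R, S}.
Parents of each child, excluding M:
  Q's other parents are C, G, H, L.
  R's other parent is N.
  S has no other parent.
MB(M) = {C, G, H, L, N, Q, R, S}.
Comparing with the claimed set, H is missing.

H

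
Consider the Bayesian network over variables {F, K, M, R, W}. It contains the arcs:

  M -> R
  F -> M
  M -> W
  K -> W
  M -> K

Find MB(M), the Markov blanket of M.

Recall MB(v) = parents ∪ children ∪ spouses, where spouses are the other parents of v's children.
M's parents: F.
M's children: K, R, W.
Parents of each child, excluding M:
  K has no other parent.
  R has no other parent.
  parents(W) \ {M} = {K}.
Union: {F} ∪ {K, R, W} ∪ {K} = {F, K, R, W}.

{F, K, R, W}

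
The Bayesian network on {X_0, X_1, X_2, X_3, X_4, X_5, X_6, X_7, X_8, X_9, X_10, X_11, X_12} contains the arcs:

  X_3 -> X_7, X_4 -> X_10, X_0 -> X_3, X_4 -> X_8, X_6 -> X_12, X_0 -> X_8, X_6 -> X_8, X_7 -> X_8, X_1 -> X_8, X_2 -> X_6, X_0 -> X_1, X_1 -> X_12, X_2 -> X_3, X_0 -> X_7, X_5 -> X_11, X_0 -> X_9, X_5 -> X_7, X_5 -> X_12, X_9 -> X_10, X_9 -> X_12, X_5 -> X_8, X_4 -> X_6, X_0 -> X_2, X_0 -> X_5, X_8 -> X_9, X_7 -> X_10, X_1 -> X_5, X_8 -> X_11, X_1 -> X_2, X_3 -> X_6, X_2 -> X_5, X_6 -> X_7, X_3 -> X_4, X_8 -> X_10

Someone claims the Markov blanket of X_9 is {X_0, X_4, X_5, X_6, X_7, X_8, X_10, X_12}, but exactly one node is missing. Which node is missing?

A node's Markov blanket = Pa ∪ Ch ∪ (parents of Ch other than the node itself).
Parents of X_9: X_0, X_8.
Ch(X_9) = {X_10, X_12}.
Other parents of X_9's children:
  X_10: X_4, X_7, X_8
  X_12: X_1, X_5, X_6
MB(X_9) = {X_0, X_1, X_4, X_5, X_6, X_7, X_8, X_10, X_12}.
Comparing with the claimed set, X_1 is missing.

X_1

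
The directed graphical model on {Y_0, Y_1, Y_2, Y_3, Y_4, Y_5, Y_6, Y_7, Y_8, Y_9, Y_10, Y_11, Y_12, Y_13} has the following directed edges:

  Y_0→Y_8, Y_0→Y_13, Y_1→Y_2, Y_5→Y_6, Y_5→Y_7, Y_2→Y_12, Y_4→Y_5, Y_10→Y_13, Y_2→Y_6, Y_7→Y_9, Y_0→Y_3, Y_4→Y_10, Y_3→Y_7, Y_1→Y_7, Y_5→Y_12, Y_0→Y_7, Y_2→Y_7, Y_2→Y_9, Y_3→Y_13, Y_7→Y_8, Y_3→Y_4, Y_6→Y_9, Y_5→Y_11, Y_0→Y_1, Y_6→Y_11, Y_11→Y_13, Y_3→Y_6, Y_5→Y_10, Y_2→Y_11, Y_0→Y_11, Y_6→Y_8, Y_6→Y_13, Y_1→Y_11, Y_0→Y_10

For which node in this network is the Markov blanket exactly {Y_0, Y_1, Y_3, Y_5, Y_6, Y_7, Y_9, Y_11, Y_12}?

Y_2

The target node must have every member of {Y_0, Y_1, Y_3, Y_5, Y_6, Y_7, Y_9, Y_11, Y_12} as a parent, child, or co-parent, and no others.
Parents of Y_2: Y_1; children: Y_6, Y_7, Y_9, Y_11, Y_12; co-parents: Y_0, Y_1, Y_3, Y_5, Y_6, Y_7.
These exactly cover the given set, so the node is Y_2.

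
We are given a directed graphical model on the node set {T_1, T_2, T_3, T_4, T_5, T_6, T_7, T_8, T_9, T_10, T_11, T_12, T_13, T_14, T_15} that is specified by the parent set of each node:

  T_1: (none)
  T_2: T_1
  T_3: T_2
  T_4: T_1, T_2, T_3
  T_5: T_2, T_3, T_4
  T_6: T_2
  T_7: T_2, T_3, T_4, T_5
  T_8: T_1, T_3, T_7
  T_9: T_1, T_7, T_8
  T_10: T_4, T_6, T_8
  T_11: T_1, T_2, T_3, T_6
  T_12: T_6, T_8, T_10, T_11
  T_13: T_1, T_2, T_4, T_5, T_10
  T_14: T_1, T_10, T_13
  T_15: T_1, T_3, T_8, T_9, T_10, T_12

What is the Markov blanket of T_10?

{T_1, T_2, T_3, T_4, T_5, T_6, T_8, T_9, T_11, T_12, T_13, T_14, T_15}

Pa(T_10) = {T_4, T_6, T_8}.
Children of T_10: T_12, T_13, T_14, T_15.
For each child, the remaining parents (spouses of T_10):
  T_12 also has parents T_6, T_8, T_11.
  parents(T_13) \ {T_10} = {T_1, T_2, T_4, T_5}.
  T_14's other parents are T_1, T_13.
  T_15 also has parents T_1, T_3, T_8, T_9, T_12.
Taking the union gives {T_1, T_2, T_3, T_4, T_5, T_6, T_8, T_9, T_11, T_12, T_13, T_14, T_15}.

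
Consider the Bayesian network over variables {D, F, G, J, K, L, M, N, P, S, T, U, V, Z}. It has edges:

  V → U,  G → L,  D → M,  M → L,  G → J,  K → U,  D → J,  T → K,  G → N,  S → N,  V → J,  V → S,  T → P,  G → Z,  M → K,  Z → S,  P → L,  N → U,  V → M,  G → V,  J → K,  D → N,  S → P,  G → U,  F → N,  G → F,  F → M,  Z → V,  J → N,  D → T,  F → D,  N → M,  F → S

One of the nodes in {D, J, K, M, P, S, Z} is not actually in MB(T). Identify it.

Z

T has children K, P.
T's parents: D.
Co-parents of T (other parents of its children):
  P's other parent is S.
  K's other parents are J, M.
MB(T) = {D, J, K, M, P, S}.
Z is neither a parent, child, nor co-parent of T, so it does not belong.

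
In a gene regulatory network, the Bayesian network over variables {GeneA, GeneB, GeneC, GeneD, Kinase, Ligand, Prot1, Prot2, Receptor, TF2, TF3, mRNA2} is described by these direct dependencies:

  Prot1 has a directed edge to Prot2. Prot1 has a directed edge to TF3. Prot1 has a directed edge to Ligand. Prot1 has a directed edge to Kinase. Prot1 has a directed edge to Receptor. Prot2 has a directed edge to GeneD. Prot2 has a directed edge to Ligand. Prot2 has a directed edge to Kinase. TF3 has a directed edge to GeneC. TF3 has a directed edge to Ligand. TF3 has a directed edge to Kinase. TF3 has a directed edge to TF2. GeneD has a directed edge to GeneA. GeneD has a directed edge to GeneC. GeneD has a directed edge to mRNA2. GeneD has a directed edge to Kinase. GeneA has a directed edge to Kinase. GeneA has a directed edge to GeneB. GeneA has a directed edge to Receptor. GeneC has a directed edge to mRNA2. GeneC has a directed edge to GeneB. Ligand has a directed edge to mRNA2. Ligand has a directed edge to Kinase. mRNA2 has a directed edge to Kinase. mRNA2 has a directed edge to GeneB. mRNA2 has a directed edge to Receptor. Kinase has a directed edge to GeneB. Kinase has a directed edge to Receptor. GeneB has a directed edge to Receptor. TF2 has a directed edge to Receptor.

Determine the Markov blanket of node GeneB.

{GeneA, GeneC, Kinase, Prot1, Receptor, TF2, mRNA2}

A node's Markov blanket = Pa ∪ Ch ∪ (parents of Ch other than the node itself).
Parents of GeneB: GeneA, GeneC, Kinase, mRNA2.
GeneB's children: Receptor.
Co-parents of GeneB (other parents of its children):
  Receptor: GeneA, Kinase, Prot1, TF2, mRNA2
MB(GeneB) = {GeneA, GeneC, Kinase, Prot1, Receptor, TF2, mRNA2}.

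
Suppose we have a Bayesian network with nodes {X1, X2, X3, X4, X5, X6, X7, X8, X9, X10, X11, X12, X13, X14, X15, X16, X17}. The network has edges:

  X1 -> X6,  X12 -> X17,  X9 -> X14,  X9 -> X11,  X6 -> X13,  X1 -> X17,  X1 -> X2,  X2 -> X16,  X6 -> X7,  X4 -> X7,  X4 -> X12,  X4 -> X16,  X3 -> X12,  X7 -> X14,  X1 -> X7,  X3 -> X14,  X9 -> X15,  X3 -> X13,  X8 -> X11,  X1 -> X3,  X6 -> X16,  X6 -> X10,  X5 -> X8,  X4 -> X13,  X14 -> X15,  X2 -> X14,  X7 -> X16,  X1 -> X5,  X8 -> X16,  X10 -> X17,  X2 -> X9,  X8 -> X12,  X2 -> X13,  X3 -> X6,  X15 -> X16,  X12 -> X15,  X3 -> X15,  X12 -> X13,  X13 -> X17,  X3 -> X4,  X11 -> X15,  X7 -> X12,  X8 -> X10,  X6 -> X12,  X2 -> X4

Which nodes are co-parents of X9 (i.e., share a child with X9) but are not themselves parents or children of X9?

{X3, X7, X8, X12}

Children of X9: X11, X14, X15.
  X11 also has parent X8.
  X14's other parents are X2, X3, X7.
  X15 also has parents X3, X11, X12, X14.
Excluding nodes already adjacent to X9 (X2, X11, X14, X15), the co-parent-only contribution is {X3, X7, X8, X12}.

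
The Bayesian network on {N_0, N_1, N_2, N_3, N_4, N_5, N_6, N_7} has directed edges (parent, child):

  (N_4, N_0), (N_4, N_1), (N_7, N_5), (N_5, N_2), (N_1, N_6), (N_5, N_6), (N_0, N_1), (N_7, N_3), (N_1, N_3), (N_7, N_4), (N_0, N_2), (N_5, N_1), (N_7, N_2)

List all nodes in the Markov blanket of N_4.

{N_0, N_1, N_5, N_7}

A node's Markov blanket = Pa ∪ Ch ∪ (parents of Ch other than the node itself).
Parents of N_4: N_7.
Ch(N_4) = {N_0, N_1}.
Parents of each child, excluding N_4:
  N_0: no additional parents.
  N_1 also has parents N_0, N_5.
Taking the union gives {N_0, N_1, N_5, N_7}.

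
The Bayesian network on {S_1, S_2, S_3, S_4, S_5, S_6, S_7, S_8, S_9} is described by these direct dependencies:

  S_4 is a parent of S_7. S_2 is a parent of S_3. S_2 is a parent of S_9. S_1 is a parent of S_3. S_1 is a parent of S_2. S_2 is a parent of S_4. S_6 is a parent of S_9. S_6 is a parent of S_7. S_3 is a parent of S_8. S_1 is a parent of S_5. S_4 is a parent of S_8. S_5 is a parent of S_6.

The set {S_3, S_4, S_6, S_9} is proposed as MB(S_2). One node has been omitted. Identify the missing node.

S_1

A node's Markov blanket = Pa ∪ Ch ∪ (parents of Ch other than the node itself).
Parents of S_2: S_1.
Children of S_2: S_3, S_4, S_9.
Other parents of S_2's children:
  S_3's other parent is S_1.
  S_4: no additional parents.
  parents(S_9) \ {S_2} = {S_6}.
MB(S_2) = {S_1, S_3, S_4, S_6, S_9}.
Comparing with the claimed set, S_1 is missing.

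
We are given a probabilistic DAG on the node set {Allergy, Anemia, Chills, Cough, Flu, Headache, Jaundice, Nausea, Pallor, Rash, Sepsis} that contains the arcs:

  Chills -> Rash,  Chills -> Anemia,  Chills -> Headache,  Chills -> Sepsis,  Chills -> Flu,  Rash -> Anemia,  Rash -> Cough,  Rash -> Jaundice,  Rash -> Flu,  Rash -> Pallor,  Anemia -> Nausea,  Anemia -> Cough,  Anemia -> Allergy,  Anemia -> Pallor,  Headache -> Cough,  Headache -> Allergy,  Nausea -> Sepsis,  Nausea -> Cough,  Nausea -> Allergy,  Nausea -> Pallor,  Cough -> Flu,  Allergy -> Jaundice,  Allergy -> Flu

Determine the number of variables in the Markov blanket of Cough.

7

By definition, MB(Cough) is built from Cough's parents, Cough's children, and the co-parents of Cough.
Cough has parents Anemia, Headache, Nausea, Rash.
Cough's children: Flu.
Parents of each child, excluding Cough:
  Flu also has parents Allergy, Chills, Rash.
MB(Cough) = {Allergy, Anemia, Chills, Flu, Headache, Nausea, Rash}, which has 7 nodes.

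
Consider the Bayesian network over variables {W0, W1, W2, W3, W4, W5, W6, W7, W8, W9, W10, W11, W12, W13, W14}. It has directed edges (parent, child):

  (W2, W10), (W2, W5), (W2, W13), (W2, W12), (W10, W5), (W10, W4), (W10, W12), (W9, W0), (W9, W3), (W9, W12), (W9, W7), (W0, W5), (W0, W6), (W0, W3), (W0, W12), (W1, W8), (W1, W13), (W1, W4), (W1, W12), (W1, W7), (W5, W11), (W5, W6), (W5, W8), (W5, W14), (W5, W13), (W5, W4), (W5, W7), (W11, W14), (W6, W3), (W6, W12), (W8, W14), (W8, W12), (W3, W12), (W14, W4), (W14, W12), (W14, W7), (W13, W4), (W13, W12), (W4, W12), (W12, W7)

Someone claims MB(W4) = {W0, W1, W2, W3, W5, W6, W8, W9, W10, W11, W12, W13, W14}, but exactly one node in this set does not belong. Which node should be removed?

Pa(W4) = {W1, W5, W10, W13, W14}.
Ch(W4) = {W12}.
Other parents of W4's children:
  W12's other parents are W0, W1, W2, W3, W6, W8, W9, W10, W13, W14.
MB(W4) = {W0, W1, W2, W3, W5, W6, W8, W9, W10, W12, W13, W14}.
W11 is neither a parent, child, nor co-parent of W4, so it does not belong.

W11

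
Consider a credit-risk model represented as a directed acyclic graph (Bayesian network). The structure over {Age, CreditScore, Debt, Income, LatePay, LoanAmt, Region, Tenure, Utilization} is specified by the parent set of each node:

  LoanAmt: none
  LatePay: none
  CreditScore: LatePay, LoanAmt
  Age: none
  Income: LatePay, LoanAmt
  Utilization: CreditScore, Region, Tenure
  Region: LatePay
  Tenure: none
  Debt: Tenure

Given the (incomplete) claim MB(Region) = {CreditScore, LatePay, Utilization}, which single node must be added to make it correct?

Tenure

Pa(Region) = {LatePay}.
Ch(Region) = {Utilization}.
For each child, the remaining parents (spouses of Region):
  Utilization's other parents are CreditScore, Tenure.
MB(Region) = {CreditScore, LatePay, Tenure, Utilization}.
Comparing with the claimed set, Tenure is missing.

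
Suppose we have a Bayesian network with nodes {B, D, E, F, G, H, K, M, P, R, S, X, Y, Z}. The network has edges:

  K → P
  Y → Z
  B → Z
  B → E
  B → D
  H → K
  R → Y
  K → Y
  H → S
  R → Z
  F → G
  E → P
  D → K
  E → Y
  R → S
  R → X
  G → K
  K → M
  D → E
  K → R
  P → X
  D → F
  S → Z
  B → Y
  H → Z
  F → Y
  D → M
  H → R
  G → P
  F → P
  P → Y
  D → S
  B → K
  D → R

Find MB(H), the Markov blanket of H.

{B, D, G, K, R, S, Y, Z}

A node's Markov blanket = Pa ∪ Ch ∪ (parents of Ch other than the node itself).
H has no parents.
Children of H: K, R, S, Z.
For each child, the remaining parents (spouses of H):
  K: B, D, G
  R: D, K
  S: D, R
  Z: B, R, S, Y
MB(H) = {B, D, G, K, R, S, Y, Z}.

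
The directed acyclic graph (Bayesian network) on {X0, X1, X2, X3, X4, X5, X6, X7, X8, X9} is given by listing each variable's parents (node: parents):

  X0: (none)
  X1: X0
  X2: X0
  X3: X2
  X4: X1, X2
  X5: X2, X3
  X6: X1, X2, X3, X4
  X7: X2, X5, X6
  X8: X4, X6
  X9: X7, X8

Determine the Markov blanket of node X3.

By definition, MB(X3) is built from X3's parents, X3's children, and the co-parents of X3.
Pa(X3) = {X2}.
Children of X3: X5, X6.
Co-parents of X3 (other parents of its children):
  parents(X5) \ {X3} = {X2}.
  X6's other parents are X1, X2, X4.
Taking the union gives {X1, X2, X4, X5, X6}.

{X1, X2, X4, X5, X6}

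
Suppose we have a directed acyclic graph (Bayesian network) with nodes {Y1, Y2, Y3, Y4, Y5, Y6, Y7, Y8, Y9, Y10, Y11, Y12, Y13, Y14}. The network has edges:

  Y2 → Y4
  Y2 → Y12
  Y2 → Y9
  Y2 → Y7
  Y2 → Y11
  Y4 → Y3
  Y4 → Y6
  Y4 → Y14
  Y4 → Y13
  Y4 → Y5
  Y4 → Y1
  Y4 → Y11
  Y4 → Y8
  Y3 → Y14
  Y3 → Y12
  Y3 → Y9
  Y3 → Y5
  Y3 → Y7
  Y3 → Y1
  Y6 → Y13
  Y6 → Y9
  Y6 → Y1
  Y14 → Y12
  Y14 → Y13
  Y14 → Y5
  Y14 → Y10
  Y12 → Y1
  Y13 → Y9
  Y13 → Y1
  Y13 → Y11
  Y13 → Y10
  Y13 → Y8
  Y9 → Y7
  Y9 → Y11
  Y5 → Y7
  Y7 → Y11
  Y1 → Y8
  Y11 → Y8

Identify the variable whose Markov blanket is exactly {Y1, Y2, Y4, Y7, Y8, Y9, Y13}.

The target node must have every member of {Y1, Y2, Y4, Y7, Y8, Y9, Y13} as a parent, child, or co-parent, and no others.
Parents of Y11: Y2, Y4, Y7, Y9, Y13; children: Y8; co-parents: Y1, Y4, Y13.
These exactly cover the given set, so the node is Y11.

Y11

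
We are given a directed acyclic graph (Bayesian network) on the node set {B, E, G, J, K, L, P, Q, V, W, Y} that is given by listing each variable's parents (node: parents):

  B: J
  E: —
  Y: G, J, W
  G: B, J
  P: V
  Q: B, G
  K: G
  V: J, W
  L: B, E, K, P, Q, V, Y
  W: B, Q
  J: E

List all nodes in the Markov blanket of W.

Pa(W) = {B, Q}.
Children of W: V, Y.
For each child, the remaining parents (spouses of W):
  Y: G, J
  V: J
Taking the union gives {B, G, J, Q, V, Y}.

{B, G, J, Q, V, Y}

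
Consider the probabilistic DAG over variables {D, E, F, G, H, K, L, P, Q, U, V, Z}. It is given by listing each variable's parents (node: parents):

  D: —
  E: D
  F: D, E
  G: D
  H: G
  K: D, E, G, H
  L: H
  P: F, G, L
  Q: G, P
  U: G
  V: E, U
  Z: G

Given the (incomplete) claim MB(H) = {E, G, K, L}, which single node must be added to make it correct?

Parents of H: G.
H has children K, L.
Other parents of H's children:
  K's other parents are D, E, G.
  L has no other parent.
MB(H) = {D, E, G, K, L}.
Comparing with the claimed set, D is missing.

D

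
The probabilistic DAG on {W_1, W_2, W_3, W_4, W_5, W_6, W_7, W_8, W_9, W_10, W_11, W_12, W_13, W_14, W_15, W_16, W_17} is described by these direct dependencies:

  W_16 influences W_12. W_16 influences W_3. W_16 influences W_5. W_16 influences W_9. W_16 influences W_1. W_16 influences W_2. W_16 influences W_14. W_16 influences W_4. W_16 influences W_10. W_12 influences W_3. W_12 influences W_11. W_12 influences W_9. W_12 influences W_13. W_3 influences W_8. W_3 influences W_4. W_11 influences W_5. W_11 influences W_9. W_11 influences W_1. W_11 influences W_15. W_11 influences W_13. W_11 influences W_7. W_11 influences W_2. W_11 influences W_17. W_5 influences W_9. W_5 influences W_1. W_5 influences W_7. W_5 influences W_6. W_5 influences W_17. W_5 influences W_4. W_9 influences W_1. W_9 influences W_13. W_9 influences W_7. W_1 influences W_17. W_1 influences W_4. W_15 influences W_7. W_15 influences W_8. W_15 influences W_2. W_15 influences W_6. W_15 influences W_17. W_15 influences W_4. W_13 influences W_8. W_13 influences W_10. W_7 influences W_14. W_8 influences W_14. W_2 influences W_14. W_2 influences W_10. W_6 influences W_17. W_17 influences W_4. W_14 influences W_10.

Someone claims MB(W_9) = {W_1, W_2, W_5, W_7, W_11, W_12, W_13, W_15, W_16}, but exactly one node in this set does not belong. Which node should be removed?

W_9's parents: W_5, W_11, W_12, W_16.
W_9 has children W_1, W_7, W_13.
Parents of each child, excluding W_9:
  W_1 also has parents W_5, W_11, W_16.
  W_13 also has parents W_11, W_12.
  parents(W_7) \ {W_9} = {W_5, W_11, W_15}.
MB(W_9) = {W_1, W_5, W_7, W_11, W_12, W_13, W_15, W_16}.
W_2 is neither a parent, child, nor co-parent of W_9, so it does not belong.

W_2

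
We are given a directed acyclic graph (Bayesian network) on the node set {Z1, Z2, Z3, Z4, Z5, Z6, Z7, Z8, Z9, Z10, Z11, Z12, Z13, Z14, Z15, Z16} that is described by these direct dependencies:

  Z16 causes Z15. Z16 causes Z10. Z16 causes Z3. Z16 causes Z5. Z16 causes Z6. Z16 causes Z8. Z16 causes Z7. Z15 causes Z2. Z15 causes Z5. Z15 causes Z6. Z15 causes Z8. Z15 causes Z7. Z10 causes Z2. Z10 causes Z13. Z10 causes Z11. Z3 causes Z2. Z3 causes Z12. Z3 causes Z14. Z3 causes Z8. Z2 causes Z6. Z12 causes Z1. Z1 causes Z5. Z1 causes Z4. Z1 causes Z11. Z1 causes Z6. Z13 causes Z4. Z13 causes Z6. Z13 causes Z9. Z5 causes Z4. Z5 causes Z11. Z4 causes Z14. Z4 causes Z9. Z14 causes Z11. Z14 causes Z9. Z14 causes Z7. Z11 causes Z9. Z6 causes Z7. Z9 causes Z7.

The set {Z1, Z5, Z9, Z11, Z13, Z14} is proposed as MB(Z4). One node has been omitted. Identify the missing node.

Z4's parents: Z1, Z5, Z13.
Z4 has children Z9, Z14.
Co-parents of Z4 (other parents of its children):
  Z14: Z3
  Z9: Z11, Z13, Z14
MB(Z4) = {Z1, Z3, Z5, Z9, Z11, Z13, Z14}.
Comparing with the claimed set, Z3 is missing.

Z3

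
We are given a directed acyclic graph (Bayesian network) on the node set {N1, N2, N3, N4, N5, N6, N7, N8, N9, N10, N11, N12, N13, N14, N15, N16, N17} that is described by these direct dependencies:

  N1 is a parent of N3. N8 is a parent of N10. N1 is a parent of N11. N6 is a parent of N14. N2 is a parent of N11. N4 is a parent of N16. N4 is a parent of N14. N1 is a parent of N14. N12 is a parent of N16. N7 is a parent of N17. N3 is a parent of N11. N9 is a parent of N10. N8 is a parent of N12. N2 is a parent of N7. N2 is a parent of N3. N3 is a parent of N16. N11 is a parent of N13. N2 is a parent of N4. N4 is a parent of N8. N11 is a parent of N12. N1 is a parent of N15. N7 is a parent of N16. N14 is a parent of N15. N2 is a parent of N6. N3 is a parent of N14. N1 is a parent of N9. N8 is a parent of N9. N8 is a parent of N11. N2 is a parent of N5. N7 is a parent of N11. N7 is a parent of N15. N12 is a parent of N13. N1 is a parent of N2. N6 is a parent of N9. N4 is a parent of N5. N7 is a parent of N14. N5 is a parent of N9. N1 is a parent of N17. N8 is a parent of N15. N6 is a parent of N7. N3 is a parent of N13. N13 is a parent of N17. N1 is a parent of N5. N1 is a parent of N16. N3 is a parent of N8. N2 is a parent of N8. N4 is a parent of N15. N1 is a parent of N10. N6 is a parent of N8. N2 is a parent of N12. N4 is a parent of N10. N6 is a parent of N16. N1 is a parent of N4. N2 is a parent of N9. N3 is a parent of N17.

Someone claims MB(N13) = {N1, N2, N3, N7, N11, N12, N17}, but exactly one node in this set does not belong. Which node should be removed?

A node's Markov blanket = Pa ∪ Ch ∪ (parents of Ch other than the node itself).
Pa(N13) = {N3, N11, N12}.
N13's children: N17.
Other parents of N13's children:
  N17: N1, N3, N7
MB(N13) = {N1, N3, N7, N11, N12, N17}.
N2 is neither a parent, child, nor co-parent of N13, so it does not belong.

N2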